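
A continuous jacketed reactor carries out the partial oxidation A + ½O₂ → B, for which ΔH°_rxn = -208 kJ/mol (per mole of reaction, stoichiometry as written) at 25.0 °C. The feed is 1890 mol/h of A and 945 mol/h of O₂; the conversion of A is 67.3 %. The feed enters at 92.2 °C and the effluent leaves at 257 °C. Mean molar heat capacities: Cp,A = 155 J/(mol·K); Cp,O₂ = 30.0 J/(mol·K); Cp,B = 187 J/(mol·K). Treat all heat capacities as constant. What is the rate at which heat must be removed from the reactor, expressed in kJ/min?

Q_out = 3440 kJ/min

Extent of reaction ξ = 0.673 × 1890 = 1272 mol/h
Reaction term: ξ·ΔH°_rxn = 1272 × -208 = -264570 kJ/h
Sensible, feed 92.2→25 °C: -21591 kJ/h
Outlet flows (mol/h): A 618.03, O₂ 309.01, B 1272
Sensible, products 25→257 °C: 79558 kJ/h
Q = ΔH = -206600 kJ/h = -57.39 kW
Heat removed = 3443.4 kJ/min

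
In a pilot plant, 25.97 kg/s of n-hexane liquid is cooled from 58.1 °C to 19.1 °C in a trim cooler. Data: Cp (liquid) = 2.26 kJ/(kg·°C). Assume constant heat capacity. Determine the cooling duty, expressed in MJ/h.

Q_c = 8240 MJ/h

Q = ṁ·Cp·ΔT = 25.97 × 2.26 × (19.1 − 58.1) = -2289 kJ/s
Cooling duty = 8240.4 MJ/h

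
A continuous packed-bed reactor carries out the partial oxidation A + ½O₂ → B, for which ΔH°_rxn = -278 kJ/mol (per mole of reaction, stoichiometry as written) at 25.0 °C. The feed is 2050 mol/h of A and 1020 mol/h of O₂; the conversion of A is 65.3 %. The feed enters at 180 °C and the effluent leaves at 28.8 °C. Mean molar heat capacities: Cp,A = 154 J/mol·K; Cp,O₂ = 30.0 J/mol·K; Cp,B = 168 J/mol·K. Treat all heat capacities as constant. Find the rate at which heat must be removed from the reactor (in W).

Q_out = 118000 W

Extent of reaction ξ = 0.653 × 2050 = 1338.7 mol/h
Reaction term: ξ·ΔH°_rxn = 1338.7 × -278 = -372140 kJ/h
Sensible, feed 180→25 °C: -53676 kJ/h
Outlet flows (mol/h): A 711.35, O₂ 350.67, B 1338.7
Sensible, products 25→28.8 °C: 1310.9 kJ/h
Q = ΔH = -424510 kJ/h = -117.92 kW
Heat removed = 117920 W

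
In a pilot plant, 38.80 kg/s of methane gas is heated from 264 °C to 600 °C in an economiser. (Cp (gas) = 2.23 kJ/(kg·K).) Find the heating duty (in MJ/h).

Q = 105000 MJ/h

Q = ṁ·Cp·ΔT = 38.80 × 2.23 × (600 − 264) = 29072 kJ/s
Heating duty = 104660 MJ/h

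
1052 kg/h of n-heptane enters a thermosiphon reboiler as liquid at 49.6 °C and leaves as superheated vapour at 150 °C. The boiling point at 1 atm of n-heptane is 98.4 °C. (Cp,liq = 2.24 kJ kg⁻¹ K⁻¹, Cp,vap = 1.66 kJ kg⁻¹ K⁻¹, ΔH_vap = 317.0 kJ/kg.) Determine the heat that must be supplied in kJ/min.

Q = 8980 kJ/min

liquid 49.6→98.4 °C: 109.31 kJ/kg
vaporisation at 98.4 °C: 317 kJ/kg
vapour 98.4→150 °C: 85.656 kJ/kg
Δh = 109.31 + 317 + 85.656 = 511.97 kJ/kg
Q = ṁ·Δh = 1052 kg/h × 511.97 kJ/kg = 538590 kJ/h
|Q| = 149.61 kW = 8976.5 kJ/min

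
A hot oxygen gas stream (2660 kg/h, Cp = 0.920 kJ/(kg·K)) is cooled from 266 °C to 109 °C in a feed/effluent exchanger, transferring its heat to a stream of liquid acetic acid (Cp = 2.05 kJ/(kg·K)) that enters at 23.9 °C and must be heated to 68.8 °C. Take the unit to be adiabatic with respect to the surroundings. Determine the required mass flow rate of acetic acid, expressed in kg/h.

ṁ_c = 4170 kg/h

Heat released by hot stream: Q = 2660 × 0.920 × (266 − 109) = 384210 kJ/h
Energy balance on cold side (adiabatic exchanger): Q = ṁ_c·Cp_c·(T_c,out − T_c,in)
ṁ_c = 384210 / [2.05 × (68.8 − 23.9)] = 4174.2 kg/h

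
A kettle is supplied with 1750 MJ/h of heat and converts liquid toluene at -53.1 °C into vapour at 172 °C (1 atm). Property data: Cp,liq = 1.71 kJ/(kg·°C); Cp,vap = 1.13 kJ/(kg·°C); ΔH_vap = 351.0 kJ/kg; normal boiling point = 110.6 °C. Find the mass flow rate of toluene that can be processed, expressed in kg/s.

ṁ = 0.694 kg/s

Δh = 1.71×(110.6−-53.1) + 351.0 + 1.13×(172−110.6) = 700.31 kJ/kg
Q = 1750 MJ/h = 486.11 kJ/s = 486.11 kJ/s
ṁ = Q/Δh = 486.11 / 700.31 = 0.69414 kg/s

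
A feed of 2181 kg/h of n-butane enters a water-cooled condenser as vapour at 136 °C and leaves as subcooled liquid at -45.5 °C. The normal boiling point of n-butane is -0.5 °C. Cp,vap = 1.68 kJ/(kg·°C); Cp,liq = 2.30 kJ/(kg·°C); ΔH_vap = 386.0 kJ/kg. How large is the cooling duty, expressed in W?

vapour 136→-0.5 °C: -229.32 kJ/kg
condensation at -0.5 °C: -386 kJ/kg
liquid -0.5→-45.5 °C: -103.5 kJ/kg
Δh = -229.32 + -386 + -103.5 = -718.82 kJ/kg
Q = ṁ·Δh = 2181 kg/h × -718.82 kJ/kg = -1.5677e+06 kJ/h
|Q| = 435.49 kW = 435490 W

Q_c = 435000 W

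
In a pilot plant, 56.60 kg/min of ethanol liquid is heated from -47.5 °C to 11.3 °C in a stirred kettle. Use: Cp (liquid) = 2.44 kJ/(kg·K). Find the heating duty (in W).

Q = 135000 W

Q = ṁ·Cp·ΔT = 56.60 × 2.44 × (11.3 − -47.5) = 8120.5 kJ/min
Converting: 8120.5 / 60 s = 135.34 kW
Heating duty = 135340 W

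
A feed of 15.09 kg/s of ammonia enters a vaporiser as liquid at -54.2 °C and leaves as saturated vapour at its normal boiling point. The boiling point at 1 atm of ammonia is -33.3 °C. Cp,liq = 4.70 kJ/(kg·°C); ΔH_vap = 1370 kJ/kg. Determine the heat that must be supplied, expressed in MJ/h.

Q = 79800 MJ/h

liquid -54.2→-33.3 °C: 98.23 kJ/kg
vaporisation at -33.3 °C: 1370 kJ/kg
Δh = 98.23 + 1370 = 1468.2 kJ/kg
Q = ṁ·Δh = 15.09 kg/s × 1468.2 kJ/kg = 22156 kJ/s
|Q| = 22156 kW = 79760 MJ/h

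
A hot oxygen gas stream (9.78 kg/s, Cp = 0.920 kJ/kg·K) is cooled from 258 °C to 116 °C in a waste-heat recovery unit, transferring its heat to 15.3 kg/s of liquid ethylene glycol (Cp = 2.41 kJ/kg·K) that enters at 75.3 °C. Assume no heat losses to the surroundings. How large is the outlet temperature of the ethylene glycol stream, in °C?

T_c,out = 110 °C

Heat released by hot stream: Q = 9.78 × 0.920 × (258 − 116) = 1277.7 kJ/s
Energy balance on cold side (adiabatic exchanger): Q = ṁ_c·Cp_c·(T_c,out − T_c,in)
T_c,out = 75.3 + 1277.7/(15.3 × 2.41) = 109.95 °C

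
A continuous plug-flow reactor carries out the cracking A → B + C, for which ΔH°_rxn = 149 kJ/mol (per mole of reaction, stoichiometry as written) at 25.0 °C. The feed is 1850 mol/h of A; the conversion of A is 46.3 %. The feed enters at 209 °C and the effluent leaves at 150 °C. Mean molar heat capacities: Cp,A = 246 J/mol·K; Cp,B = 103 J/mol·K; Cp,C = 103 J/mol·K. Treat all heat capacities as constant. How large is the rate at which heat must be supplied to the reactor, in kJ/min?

Extent of reaction ξ = 0.463 × 1850 = 856.55 mol/h
Reaction term: ξ·ΔH°_rxn = 856.55 × 149 = 127630 kJ/h
Sensible, feed 209→25 °C: -83738 kJ/h
Outlet flows (mol/h): A 993.45, B 856.55, C 856.55
Sensible, products 25→150 °C: 52605 kJ/h
Q = ΔH = 96492 kJ/h = 26.803 kW
Heat supplied = 1608.2 kJ/min

Q_in = 1610 kJ/min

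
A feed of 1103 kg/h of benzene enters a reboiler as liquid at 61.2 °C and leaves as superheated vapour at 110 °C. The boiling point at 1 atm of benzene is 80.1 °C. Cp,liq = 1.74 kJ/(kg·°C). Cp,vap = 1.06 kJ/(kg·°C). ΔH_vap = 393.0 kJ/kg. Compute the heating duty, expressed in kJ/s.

Q = 140 kJ/s

liquid 61.2→80.1 °C: 32.886 kJ/kg
vaporisation at 80.1 °C: 393 kJ/kg
vapour 80.1→110 °C: 31.694 kJ/kg
Δh = 32.886 + 393 + 31.694 = 457.58 kJ/kg
Q = ṁ·Δh = 1103 kg/h × 457.58 kJ/kg = 504710 kJ/h
|Q| = 140.2 kW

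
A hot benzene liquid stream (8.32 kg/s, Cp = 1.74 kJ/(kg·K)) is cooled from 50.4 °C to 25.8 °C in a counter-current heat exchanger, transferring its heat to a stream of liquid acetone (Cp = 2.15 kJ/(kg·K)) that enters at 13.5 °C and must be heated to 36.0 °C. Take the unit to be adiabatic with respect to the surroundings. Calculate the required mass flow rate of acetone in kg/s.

ṁ_c = 7.36 kg/s

Heat released by hot stream: Q = 8.32 × 1.74 × (50.4 − 25.8) = 356.13 kJ/s
Energy balance on cold side (adiabatic exchanger): Q = ṁ_c·Cp_c·(T_c,out − T_c,in)
ṁ_c = 356.13 / [2.15 × (36.0 − 13.5)] = 7.3618 kg/s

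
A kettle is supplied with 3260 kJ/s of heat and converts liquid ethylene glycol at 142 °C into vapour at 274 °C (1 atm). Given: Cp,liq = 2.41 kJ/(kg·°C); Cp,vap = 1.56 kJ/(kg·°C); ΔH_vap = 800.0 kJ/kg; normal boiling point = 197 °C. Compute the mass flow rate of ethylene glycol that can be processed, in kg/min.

Δh = 2.41×(197−142) + 800.0 + 1.56×(274−197) = 1052.7 kJ/kg
Q = 3260 kJ/s = 3260 kJ/s = 195600 kJ/min
ṁ = Q/Δh = 195600 / 1052.7 = 185.81 kg/min

ṁ = 186 kg/min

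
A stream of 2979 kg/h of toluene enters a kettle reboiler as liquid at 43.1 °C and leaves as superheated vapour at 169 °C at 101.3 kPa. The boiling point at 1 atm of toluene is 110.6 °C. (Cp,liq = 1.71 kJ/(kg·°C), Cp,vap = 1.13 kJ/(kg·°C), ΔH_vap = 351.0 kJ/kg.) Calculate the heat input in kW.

liquid 43.1→110.6 °C: 115.42 kJ/kg
vaporisation at 110.6 °C: 351 kJ/kg
vapour 110.6→169 °C: 65.992 kJ/kg
Δh = 115.42 + 351 + 65.992 = 532.42 kJ/kg
Q = ṁ·Δh = 2979 kg/h × 532.42 kJ/kg = 1.5861e+06 kJ/h
|Q| = 440.58 kW

Q = 441 kW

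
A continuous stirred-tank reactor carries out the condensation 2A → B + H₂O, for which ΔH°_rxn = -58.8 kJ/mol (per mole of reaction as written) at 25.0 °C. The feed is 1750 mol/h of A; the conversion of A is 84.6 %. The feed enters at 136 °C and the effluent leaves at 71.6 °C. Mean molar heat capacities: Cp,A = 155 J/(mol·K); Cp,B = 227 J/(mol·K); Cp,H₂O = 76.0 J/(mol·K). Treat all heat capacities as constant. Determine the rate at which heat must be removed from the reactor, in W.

Extent of reaction ξ = 0.846 × 1750 / 2 = 740.25 mol/h
Reaction term: ξ·ΔH°_rxn = 740.25 × -58.8 = -43527 kJ/h
Sensible, feed 136→25 °C: -30109 kJ/h
Outlet flows (mol/h): A 269.5, B 740.25, H₂O 740.25
Sensible, products 25→71.6 °C: 12399 kJ/h
Q = ΔH = -61237 kJ/h = -17.01 kW
Heat removed = 17010 W

Q_out = 17000 W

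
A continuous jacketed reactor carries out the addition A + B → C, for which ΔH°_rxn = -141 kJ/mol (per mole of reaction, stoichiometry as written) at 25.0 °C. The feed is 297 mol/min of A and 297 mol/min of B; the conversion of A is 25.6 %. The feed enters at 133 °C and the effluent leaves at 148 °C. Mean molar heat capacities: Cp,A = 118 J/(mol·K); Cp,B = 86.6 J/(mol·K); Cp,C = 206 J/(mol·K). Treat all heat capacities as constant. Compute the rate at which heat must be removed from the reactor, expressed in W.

Q_out = 163000 W

Extent of reaction ξ = 0.256 × 297 = 76.032 mol/min
Reaction term: ξ·ΔH°_rxn = 76.032 × -141 = -10721 kJ/min
Sensible, feed 133→25 °C: -6562.7 kJ/min
Outlet flows (mol/min): A 220.97, B 220.97, C 76.032
Sensible, products 25→148 °C: 7487.3 kJ/min
Q = ΔH = -9795.9 kJ/min = -163.27 kW
Heat removed = 163270 W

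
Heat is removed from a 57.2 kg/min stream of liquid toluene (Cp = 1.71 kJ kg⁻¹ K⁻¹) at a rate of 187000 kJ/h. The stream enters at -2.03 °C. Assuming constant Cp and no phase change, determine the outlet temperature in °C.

T_out = -33.9 °C

Q = 187000 kJ/h = 3116.7 kJ/min
ΔT = Q/(ṁ·Cp) = 3116.7/(57.2×1.71) = 31.864 K
T_out = -2.03 − 31.864 = -33.894 °C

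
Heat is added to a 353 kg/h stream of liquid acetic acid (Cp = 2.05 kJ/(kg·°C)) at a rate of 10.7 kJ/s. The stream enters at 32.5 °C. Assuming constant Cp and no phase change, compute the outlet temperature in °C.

Q = 10.7 kJ/s = 38520 kJ/h
ΔT = Q/(ṁ·Cp) = 38520/(353×2.05) = 53.23 K
T_out = 32.5 + 53.23 = 85.73 °C

T_out = 85.7 °C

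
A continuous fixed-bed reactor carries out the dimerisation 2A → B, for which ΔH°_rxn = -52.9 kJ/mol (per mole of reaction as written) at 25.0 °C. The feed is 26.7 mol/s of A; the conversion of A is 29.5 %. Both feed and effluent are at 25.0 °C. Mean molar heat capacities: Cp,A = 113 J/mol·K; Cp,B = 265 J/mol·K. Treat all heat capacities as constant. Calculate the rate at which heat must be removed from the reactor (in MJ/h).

Extent of reaction ξ = 0.295 × 26.7 / 2 = 3.9382 mol/s
Reaction term: ξ·ΔH°_rxn = 3.9382 × -52.9 = -208.33 kJ/s
Q = ΔH = -208.33 kJ/s = -208.33 kW
Heat removed = 750 MJ/h

Q_out = 750 MJ/h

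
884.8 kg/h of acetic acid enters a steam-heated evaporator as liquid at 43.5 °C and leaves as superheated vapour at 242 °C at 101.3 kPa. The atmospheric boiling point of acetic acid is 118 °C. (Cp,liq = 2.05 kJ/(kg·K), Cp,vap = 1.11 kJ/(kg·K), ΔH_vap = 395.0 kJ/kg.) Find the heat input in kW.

liquid 43.5→118 °C: 152.72 kJ/kg
vaporisation at 118 °C: 395 kJ/kg
vapour 118→242 °C: 137.64 kJ/kg
Δh = 152.72 + 395 + 137.64 = 685.37 kJ/kg
Q = ṁ·Δh = 884.8 kg/h × 685.37 kJ/kg = 606410 kJ/h
|Q| = 168.45 kW

Q = 168 kW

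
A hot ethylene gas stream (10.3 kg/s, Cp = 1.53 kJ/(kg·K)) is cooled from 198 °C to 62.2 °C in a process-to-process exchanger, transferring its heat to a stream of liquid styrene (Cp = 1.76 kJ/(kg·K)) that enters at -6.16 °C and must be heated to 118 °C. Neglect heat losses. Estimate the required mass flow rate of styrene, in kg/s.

Heat released by hot stream: Q = 10.3 × 1.53 × (198 − 62.2) = 2140.1 kJ/s
Energy balance on cold side (adiabatic exchanger): Q = ṁ_c·Cp_c·(T_c,out − T_c,in)
ṁ_c = 2140.1 / [1.76 × (118 − -6.16)] = 9.7934 kg/s

ṁ_c = 9.79 kg/s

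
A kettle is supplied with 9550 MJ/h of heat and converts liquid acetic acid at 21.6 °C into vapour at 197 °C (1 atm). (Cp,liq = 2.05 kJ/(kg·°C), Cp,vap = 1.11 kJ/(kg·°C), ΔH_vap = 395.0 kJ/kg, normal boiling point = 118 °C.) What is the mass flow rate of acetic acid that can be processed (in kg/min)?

Δh = 2.05×(118−21.6) + 395.0 + 1.11×(197−118) = 680.31 kJ/kg
Q = 9550 MJ/h = 2652.8 kJ/s = 159170 kJ/min
ṁ = Q/Δh = 159170 / 680.31 = 233.96 kg/min

ṁ = 234 kg/min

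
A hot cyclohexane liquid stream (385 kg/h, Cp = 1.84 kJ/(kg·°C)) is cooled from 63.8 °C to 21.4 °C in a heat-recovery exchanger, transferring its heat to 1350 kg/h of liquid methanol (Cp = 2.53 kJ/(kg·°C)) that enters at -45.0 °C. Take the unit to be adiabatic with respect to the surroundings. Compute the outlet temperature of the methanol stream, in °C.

T_c,out = -36.2 °C

Heat released by hot stream: Q = 385 × 1.84 × (63.8 − 21.4) = 30036 kJ/h
Energy balance on cold side (adiabatic exchanger): Q = ṁ_c·Cp_c·(T_c,out − T_c,in)
T_c,out = -45.0 + 30036/(1350 × 2.53) = -36.206 °C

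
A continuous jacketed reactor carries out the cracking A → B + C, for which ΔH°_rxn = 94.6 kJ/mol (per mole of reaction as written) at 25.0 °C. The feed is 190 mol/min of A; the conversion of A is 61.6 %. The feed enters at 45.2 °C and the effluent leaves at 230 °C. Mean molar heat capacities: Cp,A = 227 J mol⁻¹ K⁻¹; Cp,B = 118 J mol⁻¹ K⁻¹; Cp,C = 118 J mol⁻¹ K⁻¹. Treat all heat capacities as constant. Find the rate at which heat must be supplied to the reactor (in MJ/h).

Q_in = 1160 MJ/h

Extent of reaction ξ = 0.616 × 190 = 117.04 mol/min
Reaction term: ξ·ΔH°_rxn = 117.04 × 94.6 = 11072 kJ/min
Sensible, feed 45.2→25 °C: -871.23 kJ/min
Outlet flows (mol/min): A 72.96, B 117.04, C 117.04
Sensible, products 25→230 °C: 9057.6 kJ/min
Q = ΔH = 19258 kJ/min = 320.97 kW
Heat supplied = 1155.5 MJ/h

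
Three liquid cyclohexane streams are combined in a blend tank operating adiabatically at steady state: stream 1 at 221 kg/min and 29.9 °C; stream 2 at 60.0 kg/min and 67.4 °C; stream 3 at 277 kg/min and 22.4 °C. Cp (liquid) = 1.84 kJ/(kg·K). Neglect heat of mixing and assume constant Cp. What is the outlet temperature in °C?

Energy balance with Q = 0: Σ ṁᵢCp,ᵢ(T_out − Tᵢ) = 0
Σ ṁᵢCp,ᵢTᵢ = 221×1.84×29.9 + 60.0×1.84×67.4 + 277×1.84×22.4 = 31016
Σ ṁᵢCp,ᵢ = 221×1.84 + 60.0×1.84 + 277×1.84 = 1026.7
T_out = 31016 / 1026.7 = 30.209 °C

T_out = 30.2 °C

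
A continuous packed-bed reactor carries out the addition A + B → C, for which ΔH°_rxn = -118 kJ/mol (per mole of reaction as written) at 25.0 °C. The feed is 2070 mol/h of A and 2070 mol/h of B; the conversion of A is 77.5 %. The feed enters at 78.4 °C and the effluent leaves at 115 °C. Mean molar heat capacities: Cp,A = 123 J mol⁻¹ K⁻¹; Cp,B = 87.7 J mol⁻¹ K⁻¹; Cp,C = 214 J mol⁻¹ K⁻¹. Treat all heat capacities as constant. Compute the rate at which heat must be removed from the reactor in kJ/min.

Q_out = 2880 kJ/min

Extent of reaction ξ = 0.775 × 2070 = 1604.2 mol/h
Reaction term: ξ·ΔH°_rxn = 1604.2 × -118 = -189300 kJ/h
Sensible, feed 78.4→25 °C: -23290 kJ/h
Outlet flows (mol/h): A 465.75, B 465.75, C 1604.2
Sensible, products 25→115 °C: 39730 kJ/h
Q = ΔH = -172860 kJ/h = -48.017 kW
Heat removed = 2881 kJ/min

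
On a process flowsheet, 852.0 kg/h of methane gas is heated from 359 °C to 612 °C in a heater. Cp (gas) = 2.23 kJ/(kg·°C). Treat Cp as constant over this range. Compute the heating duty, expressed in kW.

Q = ṁ·Cp·ΔT = 852.0 × 2.23 × (612 − 359) = 480690 kJ/h
Converting: 480690 / 3600 s = 133.52 kW

Q = 134 kW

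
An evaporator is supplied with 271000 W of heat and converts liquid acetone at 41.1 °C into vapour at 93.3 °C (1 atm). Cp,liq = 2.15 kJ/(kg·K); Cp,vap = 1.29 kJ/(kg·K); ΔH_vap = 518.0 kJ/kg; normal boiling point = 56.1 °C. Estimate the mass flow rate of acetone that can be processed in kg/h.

ṁ = 1630 kg/h

Δh = 2.15×(56.1−41.1) + 518.0 + 1.29×(93.3−56.1) = 598.24 kJ/kg
Q = 271000 W = 271 kJ/s = 975600 kJ/h
ṁ = Q/Δh = 975600 / 598.24 = 1630.8 kg/h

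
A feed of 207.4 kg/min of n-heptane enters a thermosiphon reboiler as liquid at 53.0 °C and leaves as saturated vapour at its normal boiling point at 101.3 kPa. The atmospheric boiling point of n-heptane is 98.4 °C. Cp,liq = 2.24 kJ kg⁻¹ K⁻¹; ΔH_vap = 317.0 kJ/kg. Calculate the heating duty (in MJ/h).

liquid 53.0→98.4 °C: 101.7 kJ/kg
vaporisation at 98.4 °C: 317 kJ/kg
Δh = 101.7 + 317 = 418.7 kJ/kg
Q = ṁ·Δh = 207.4 kg/min × 418.7 kJ/kg = 86838 kJ/min
|Q| = 1447.3 kW = 5210.3 MJ/h

Q = 5210 MJ/h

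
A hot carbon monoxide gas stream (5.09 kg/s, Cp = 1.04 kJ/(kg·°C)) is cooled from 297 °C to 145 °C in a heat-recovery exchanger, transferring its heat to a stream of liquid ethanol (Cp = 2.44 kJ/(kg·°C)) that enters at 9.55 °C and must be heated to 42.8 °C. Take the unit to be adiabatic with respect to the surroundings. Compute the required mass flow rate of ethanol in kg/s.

Heat released by hot stream: Q = 5.09 × 1.04 × (297 − 145) = 804.63 kJ/s
Energy balance on cold side (adiabatic exchanger): Q = ṁ_c·Cp_c·(T_c,out − T_c,in)
ṁ_c = 804.63 / [2.44 × (42.8 − 9.55)] = 9.9178 kg/s

ṁ_c = 9.92 kg/s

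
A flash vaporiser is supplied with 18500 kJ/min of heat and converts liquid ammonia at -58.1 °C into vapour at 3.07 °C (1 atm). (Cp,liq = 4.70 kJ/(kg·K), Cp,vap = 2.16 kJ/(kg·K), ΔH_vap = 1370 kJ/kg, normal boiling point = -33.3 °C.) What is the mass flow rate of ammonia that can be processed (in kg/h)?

Δh = 4.70×(-33.3−-58.1) + 1370 + 2.16×(3.07−-33.3) = 1565.1 kJ/kg
Q = 18500 kJ/min = 308.33 kJ/s = 1.11e+06 kJ/h
ṁ = Q/Δh = 1.11e+06 / 1565.1 = 709.21 kg/h

ṁ = 709 kg/h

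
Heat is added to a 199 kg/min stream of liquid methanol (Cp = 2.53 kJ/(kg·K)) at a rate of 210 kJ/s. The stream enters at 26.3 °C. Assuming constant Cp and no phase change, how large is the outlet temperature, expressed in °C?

Q = 210 kJ/s = 12600 kJ/min
ΔT = Q/(ṁ·Cp) = 12600/(199×2.53) = 25.026 K
T_out = 26.3 + 25.026 = 51.326 °C

T_out = 51.3 °C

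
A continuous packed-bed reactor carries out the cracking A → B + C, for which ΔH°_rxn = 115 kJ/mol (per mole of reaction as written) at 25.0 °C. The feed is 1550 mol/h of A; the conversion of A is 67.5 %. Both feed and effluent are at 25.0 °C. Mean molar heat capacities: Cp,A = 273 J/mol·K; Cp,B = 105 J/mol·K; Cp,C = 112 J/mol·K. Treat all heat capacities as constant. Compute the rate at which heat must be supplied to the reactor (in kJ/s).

Q_in = 33.4 kJ/s

Extent of reaction ξ = 0.675 × 1550 = 1046.2 mol/h
Reaction term: ξ·ΔH°_rxn = 1046.2 × 115 = 120320 kJ/h
Q = ΔH = 120320 kJ/h = 33.422 kW
Heat supplied = 33.422 kJ/s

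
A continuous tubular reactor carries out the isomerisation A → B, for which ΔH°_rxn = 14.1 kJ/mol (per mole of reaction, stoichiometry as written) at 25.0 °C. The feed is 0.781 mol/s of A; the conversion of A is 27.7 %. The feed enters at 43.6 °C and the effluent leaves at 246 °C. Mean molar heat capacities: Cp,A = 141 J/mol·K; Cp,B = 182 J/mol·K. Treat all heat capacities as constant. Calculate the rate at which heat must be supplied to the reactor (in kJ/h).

Extent of reaction ξ = 0.277 × 0.781 = 0.21634 mol/s
Reaction term: ξ·ΔH°_rxn = 0.21634 × 14.1 = 3.0504 kJ/s
Sensible, feed 43.6→25 °C: -2.0483 kJ/s
Outlet flows (mol/s): A 0.56466, B 0.21634
Sensible, products 25→246 °C: 26.297 kJ/s
Q = ΔH = 27.299 kJ/s = 27.299 kW
Heat supplied = 98277 kJ/h

Q_in = 98300 kJ/h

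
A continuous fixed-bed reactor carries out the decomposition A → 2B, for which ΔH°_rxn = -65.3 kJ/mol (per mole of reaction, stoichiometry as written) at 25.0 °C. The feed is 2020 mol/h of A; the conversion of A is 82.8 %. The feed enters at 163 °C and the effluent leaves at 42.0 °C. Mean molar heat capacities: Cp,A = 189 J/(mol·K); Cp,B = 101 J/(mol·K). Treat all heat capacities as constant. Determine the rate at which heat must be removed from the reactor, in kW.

Q_out = 43.1 kW

Extent of reaction ξ = 0.828 × 2020 = 1672.6 mol/h
Reaction term: ξ·ΔH°_rxn = 1672.6 × -65.3 = -109220 kJ/h
Sensible, feed 163→25 °C: -52686 kJ/h
Outlet flows (mol/h): A 347.44, B 3345.1
Sensible, products 25→42.0 °C: 6859.9 kJ/h
Q = ΔH = -155040 kJ/h = -43.068 kW
Heat removed = 43.068 kW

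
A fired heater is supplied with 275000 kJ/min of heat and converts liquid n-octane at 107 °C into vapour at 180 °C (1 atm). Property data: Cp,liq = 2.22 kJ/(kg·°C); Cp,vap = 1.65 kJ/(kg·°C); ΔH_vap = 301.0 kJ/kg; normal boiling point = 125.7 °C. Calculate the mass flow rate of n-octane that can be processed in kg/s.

ṁ = 10.6 kg/s

Δh = 2.22×(125.7−107) + 301.0 + 1.65×(180−125.7) = 432.11 kJ/kg
Q = 275000 kJ/min = 4583.3 kJ/s = 4583.3 kJ/s
ṁ = Q/Δh = 4583.3 / 432.11 = 10.607 kg/s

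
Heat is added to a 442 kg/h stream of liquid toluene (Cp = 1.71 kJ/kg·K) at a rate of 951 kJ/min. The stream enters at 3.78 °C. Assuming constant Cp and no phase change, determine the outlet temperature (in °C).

T_out = 79.3 °C

Q = 951 kJ/min = 57060 kJ/h
ΔT = Q/(ṁ·Cp) = 57060/(442×1.71) = 75.494 K
T_out = 3.78 + 75.494 = 79.274 °C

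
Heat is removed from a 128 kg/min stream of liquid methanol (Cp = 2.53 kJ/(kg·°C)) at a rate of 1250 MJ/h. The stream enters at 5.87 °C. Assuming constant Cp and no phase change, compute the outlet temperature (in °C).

T_out = -58.5 °C

Q = 1250 MJ/h = 20833 kJ/min
ΔT = Q/(ṁ·Cp) = 20833/(128×2.53) = 64.332 K
T_out = 5.87 − 64.332 = -58.462 °C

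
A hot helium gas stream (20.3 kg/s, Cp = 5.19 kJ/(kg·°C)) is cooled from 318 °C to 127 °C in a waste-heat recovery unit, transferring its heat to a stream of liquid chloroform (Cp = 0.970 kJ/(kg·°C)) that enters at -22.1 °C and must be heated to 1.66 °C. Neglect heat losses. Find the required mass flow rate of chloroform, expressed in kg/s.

Heat released by hot stream: Q = 20.3 × 5.19 × (318 − 127) = 20123 kJ/s
Energy balance on cold side (adiabatic exchanger): Q = ṁ_c·Cp_c·(T_c,out − T_c,in)
ṁ_c = 20123 / [0.970 × (1.66 − -22.1)] = 873.13 kg/s

ṁ_c = 873 kg/s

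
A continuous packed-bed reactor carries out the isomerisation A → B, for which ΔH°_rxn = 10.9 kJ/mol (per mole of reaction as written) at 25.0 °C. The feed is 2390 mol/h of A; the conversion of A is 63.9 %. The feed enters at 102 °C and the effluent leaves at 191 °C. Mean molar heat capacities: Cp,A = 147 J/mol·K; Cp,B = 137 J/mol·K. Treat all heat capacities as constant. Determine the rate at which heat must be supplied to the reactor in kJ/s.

Extent of reaction ξ = 0.639 × 2390 = 1527.2 mol/h
Reaction term: ξ·ΔH°_rxn = 1527.2 × 10.9 = 16647 kJ/h
Sensible, feed 102→25 °C: -27052 kJ/h
Outlet flows (mol/h): A 862.79, B 1527.2
Sensible, products 25→191 °C: 55786 kJ/h
Q = ΔH = 45380 kJ/h = 12.605 kW
Heat supplied = 12.605 kJ/s

Q_in = 12.6 kJ/s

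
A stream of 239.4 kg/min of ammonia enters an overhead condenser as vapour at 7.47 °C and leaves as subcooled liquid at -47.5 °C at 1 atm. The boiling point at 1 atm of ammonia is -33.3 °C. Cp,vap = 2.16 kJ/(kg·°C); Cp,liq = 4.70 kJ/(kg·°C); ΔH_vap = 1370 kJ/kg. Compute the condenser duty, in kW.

Q_c = 6080 kW

vapour 7.47→-33.3 °C: -88.063 kJ/kg
condensation at -33.3 °C: -1370 kJ/kg
liquid -33.3→-47.5 °C: -66.74 kJ/kg
Δh = -88.063 + -1370 + -66.74 = -1524.8 kJ/kg
Q = ṁ·Δh = 239.4 kg/min × -1524.8 kJ/kg = -365040 kJ/min
|Q| = 6084 kW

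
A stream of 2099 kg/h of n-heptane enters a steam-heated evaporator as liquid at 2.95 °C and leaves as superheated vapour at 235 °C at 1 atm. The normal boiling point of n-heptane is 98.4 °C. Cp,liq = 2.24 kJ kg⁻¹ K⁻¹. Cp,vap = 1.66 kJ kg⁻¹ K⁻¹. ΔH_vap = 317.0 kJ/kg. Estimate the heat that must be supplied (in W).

Q = 442000 W

liquid 2.95→98.4 °C: 213.81 kJ/kg
vaporisation at 98.4 °C: 317 kJ/kg
vapour 98.4→235 °C: 226.76 kJ/kg
Δh = 213.81 + 317 + 226.76 = 757.56 kJ/kg
Q = ṁ·Δh = 2099 kg/h × 757.56 kJ/kg = 1.5901e+06 kJ/h
|Q| = 441.7 kW = 441700 W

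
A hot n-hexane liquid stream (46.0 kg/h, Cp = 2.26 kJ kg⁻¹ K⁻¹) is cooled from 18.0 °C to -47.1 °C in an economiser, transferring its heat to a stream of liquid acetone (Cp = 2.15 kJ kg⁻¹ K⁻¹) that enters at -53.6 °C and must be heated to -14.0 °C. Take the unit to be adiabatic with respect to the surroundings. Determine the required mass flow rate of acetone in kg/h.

ṁ_c = 79.5 kg/h

Heat released by hot stream: Q = 46.0 × 2.26 × (18.0 − -47.1) = 6767.8 kJ/h
Energy balance on cold side (adiabatic exchanger): Q = ṁ_c·Cp_c·(T_c,out − T_c,in)
ṁ_c = 6767.8 / [2.15 × (-14.0 − -53.6)] = 79.49 kg/h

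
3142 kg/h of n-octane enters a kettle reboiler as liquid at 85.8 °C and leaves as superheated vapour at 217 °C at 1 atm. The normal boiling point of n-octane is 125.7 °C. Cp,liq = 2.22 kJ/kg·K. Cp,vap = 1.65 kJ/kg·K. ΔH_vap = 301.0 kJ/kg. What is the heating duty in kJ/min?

liquid 85.8→125.7 °C: 88.578 kJ/kg
vaporisation at 125.7 °C: 301 kJ/kg
vapour 125.7→217 °C: 150.64 kJ/kg
Δh = 88.578 + 301 + 150.64 = 540.22 kJ/kg
Q = ṁ·Δh = 3142 kg/h × 540.22 kJ/kg = 1.6974e+06 kJ/h
|Q| = 471.49 kW = 28290 kJ/min

Q = 28300 kJ/min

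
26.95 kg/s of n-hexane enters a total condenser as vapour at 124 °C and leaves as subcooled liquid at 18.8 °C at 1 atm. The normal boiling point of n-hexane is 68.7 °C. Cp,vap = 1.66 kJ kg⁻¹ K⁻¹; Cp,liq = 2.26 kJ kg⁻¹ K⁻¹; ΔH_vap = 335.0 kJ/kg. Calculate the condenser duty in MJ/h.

Q_c = 52300 MJ/h

vapour 124→68.7 °C: -91.798 kJ/kg
condensation at 68.7 °C: -335 kJ/kg
liquid 68.7→18.8 °C: -112.77 kJ/kg
Δh = -91.798 + -335 + -112.77 = -539.57 kJ/kg
Q = ṁ·Δh = 26.95 kg/s × -539.57 kJ/kg = -14541 kJ/s
|Q| = 14541 kW = 52349 MJ/h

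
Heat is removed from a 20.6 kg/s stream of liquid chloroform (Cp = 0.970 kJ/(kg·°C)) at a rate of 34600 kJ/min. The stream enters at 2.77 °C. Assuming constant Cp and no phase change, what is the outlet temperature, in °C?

T_out = -26.1 °C

Q = 34600 kJ/min = 576.67 kJ/s
ΔT = Q/(ṁ·Cp) = 576.67/(20.6×0.970) = 28.859 K
T_out = 2.77 − 28.859 = -26.089 °C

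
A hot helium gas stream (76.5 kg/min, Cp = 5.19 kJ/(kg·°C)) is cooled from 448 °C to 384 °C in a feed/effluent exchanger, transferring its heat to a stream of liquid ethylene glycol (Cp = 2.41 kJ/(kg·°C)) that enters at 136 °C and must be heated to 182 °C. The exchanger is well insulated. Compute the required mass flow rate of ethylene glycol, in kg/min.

Heat released by hot stream: Q = 76.5 × 5.19 × (448 − 384) = 25410 kJ/min
Energy balance on cold side (adiabatic exchanger): Q = ṁ_c·Cp_c·(T_c,out − T_c,in)
ṁ_c = 25410 / [2.41 × (182 − 136)] = 229.21 kg/min

ṁ_c = 229 kg/min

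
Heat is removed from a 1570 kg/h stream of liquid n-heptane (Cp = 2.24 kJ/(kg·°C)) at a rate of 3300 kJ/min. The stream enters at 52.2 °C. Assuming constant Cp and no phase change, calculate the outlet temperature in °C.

T_out = -4.10 °C

Q = 3300 kJ/min = 198000 kJ/h
ΔT = Q/(ṁ·Cp) = 198000/(1570×2.24) = 56.301 K
T_out = 52.2 − 56.301 = -4.1012 °C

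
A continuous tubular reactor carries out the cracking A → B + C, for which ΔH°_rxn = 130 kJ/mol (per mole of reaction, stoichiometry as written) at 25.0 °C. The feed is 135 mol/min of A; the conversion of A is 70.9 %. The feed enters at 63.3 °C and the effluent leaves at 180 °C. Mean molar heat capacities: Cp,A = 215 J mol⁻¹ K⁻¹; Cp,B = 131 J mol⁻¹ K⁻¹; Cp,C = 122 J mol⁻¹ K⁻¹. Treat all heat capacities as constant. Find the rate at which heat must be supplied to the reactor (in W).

Q_in = 273000 W

Extent of reaction ξ = 0.709 × 135 = 95.715 mol/min
Reaction term: ξ·ΔH°_rxn = 95.715 × 130 = 12443 kJ/min
Sensible, feed 63.3→25 °C: -1111.7 kJ/min
Outlet flows (mol/min): A 39.285, B 95.715, C 95.715
Sensible, products 25→180 °C: 5062.6 kJ/min
Q = ΔH = 16394 kJ/min = 273.23 kW
Heat supplied = 273230 W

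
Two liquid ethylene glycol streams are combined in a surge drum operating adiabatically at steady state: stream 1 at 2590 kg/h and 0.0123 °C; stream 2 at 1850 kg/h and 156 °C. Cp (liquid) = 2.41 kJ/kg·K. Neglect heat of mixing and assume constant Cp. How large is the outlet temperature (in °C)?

T_out = 65.0 °C

Adiabatic, steady state ⇒ Σ ṁᵢCp,ᵢ(T_out − Tᵢ) = 0
Σ ṁᵢCp,ᵢTᵢ = 2590×2.41×0.0123 + 1850×2.41×156 = 695600
Σ ṁᵢCp,ᵢ = 2590×2.41 + 1850×2.41 = 10700
T_out = 695600 / 10700 = 65.007 °C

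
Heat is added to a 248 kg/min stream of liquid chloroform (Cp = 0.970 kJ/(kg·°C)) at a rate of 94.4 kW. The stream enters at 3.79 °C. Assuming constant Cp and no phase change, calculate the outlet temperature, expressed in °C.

T_out = 27.3 °C

Q = 94.4 kW = 5664 kJ/min
ΔT = Q/(ṁ·Cp) = 5664/(248×0.970) = 23.545 K
T_out = 3.79 + 23.545 = 27.335 °C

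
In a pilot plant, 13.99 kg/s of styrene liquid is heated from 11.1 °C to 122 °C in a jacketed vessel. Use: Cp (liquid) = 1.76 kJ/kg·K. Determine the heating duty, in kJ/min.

Q = ṁ·Cp·ΔT = 13.99 × 1.76 × (122 − 11.1) = 2730.6 kJ/s
Heating duty = 163840 kJ/min

Q = 164000 kJ/min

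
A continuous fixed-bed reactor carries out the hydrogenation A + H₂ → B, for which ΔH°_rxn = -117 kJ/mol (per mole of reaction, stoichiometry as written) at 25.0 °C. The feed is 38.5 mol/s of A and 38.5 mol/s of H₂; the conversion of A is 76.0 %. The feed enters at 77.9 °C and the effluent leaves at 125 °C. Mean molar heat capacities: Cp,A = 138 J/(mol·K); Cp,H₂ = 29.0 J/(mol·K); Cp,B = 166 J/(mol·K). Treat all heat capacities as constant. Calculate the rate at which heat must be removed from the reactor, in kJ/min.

Extent of reaction ξ = 0.760 × 38.5 = 29.26 mol/s
Reaction term: ξ·ΔH°_rxn = 29.26 × -117 = -3423.4 kJ/s
Sensible, feed 77.9→25 °C: -340.12 kJ/s
Outlet flows (mol/s): A 9.24, H₂ 9.24, B 29.26
Sensible, products 25→125 °C: 640.02 kJ/s
Q = ΔH = -3123.5 kJ/s = -3123.5 kW
Heat removed = 187410 kJ/min

Q_out = 187000 kJ/min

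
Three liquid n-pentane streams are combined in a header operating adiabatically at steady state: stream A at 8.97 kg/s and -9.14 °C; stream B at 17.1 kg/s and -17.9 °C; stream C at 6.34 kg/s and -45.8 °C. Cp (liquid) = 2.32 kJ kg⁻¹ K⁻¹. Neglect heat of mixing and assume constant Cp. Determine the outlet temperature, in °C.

T_out = -20.9 °C

Energy balance with Q = 0: Σ ṁᵢCp,ᵢ(T_out − Tᵢ) = 0
Σ ṁᵢCp,ᵢTᵢ = 8.97×2.32×-9.14 + 17.1×2.32×-17.9 + 6.34×2.32×-45.8 = -1574
Σ ṁᵢCp,ᵢ = 8.97×2.32 + 17.1×2.32 + 6.34×2.32 = 75.191
T_out = -1574 / 75.191 = -20.933 °C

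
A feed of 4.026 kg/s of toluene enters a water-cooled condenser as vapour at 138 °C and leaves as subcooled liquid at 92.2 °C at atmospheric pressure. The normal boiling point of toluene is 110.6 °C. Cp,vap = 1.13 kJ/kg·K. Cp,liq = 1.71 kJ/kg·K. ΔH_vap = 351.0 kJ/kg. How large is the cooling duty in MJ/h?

vapour 138→110.6 °C: -30.962 kJ/kg
condensation at 110.6 °C: -351 kJ/kg
liquid 110.6→92.2 °C: -31.464 kJ/kg
Δh = -30.962 + -351 + -31.464 = -413.43 kJ/kg
Q = ṁ·Δh = 4.026 kg/s × -413.43 kJ/kg = -1664.5 kJ/s
|Q| = 1664.5 kW = 5992 MJ/h

Q_c = 5990 MJ/h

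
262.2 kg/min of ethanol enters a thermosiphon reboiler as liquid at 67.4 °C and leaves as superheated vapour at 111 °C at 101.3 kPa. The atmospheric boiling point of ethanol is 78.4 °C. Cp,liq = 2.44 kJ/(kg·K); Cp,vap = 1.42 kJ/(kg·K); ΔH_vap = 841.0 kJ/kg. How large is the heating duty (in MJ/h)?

Q = 14400 MJ/h

liquid 67.4→78.4 °C: 26.84 kJ/kg
vaporisation at 78.4 °C: 841 kJ/kg
vapour 78.4→111 °C: 46.292 kJ/kg
Δh = 26.84 + 841 + 46.292 = 914.13 kJ/kg
Q = ṁ·Δh = 262.2 kg/min × 914.13 kJ/kg = 239690 kJ/min
|Q| = 3994.8 kW = 14381 MJ/h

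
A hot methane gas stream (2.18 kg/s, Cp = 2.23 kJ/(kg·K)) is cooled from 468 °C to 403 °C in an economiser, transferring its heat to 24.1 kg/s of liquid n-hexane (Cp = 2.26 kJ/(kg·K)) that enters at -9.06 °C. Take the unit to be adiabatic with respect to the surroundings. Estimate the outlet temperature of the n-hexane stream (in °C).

Heat released by hot stream: Q = 2.18 × 2.23 × (468 − 403) = 315.99 kJ/s
Energy balance on cold side (adiabatic exchanger): Q = ṁ_c·Cp_c·(T_c,out − T_c,in)
T_c,out = -9.06 + 315.99/(24.1 × 2.26) = -3.2584 °C

T_c,out = -3.26 °C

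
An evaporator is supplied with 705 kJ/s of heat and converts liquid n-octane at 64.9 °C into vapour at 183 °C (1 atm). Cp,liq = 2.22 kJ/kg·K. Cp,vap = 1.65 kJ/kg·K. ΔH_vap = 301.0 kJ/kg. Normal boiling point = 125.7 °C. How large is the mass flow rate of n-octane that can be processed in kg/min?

Δh = 2.22×(125.7−64.9) + 301.0 + 1.65×(183−125.7) = 530.52 kJ/kg
Q = 705 kJ/s = 705 kJ/s = 42300 kJ/min
ṁ = Q/Δh = 42300 / 530.52 = 79.733 kg/min

ṁ = 79.7 kg/min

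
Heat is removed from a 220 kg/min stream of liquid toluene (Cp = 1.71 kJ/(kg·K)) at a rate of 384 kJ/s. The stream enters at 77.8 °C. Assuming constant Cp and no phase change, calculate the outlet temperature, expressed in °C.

Q = 384 kJ/s = 23040 kJ/min
ΔT = Q/(ṁ·Cp) = 23040/(220×1.71) = 61.244 K
T_out = 77.8 − 61.244 = 16.556 °C

T_out = 16.6 °C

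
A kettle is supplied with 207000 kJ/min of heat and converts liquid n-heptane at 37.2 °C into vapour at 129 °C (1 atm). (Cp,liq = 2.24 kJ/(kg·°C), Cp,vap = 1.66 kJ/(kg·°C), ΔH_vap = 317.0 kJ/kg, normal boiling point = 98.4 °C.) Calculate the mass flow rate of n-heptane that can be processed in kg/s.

ṁ = 6.83 kg/s

Δh = 2.24×(98.4−37.2) + 317.0 + 1.66×(129−98.4) = 504.88 kJ/kg
Q = 207000 kJ/min = 3450 kJ/s = 3450 kJ/s
ṁ = Q/Δh = 3450 / 504.88 = 6.8333 kg/s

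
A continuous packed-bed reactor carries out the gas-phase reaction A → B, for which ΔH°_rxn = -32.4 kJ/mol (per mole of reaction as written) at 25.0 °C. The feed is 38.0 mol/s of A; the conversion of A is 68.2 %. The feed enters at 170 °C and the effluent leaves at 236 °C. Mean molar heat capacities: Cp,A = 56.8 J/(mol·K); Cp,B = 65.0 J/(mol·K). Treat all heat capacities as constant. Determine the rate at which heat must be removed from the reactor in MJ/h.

Q_out = 2350 MJ/h

Extent of reaction ξ = 0.682 × 38.0 = 25.916 mol/s
Reaction term: ξ·ΔH°_rxn = 25.916 × -32.4 = -839.68 kJ/s
Sensible, feed 170→25 °C: -312.97 kJ/s
Outlet flows (mol/s): A 12.084, B 25.916
Sensible, products 25→236 °C: 500.26 kJ/s
Q = ΔH = -652.38 kJ/s = -652.38 kW
Heat removed = 2348.6 MJ/h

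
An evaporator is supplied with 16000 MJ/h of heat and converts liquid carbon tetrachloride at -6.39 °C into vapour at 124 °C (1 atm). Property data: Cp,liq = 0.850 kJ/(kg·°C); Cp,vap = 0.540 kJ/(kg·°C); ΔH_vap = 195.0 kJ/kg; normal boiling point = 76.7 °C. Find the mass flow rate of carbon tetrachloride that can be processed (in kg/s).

ṁ = 15.3 kg/s

Δh = 0.850×(76.7−-6.39) + 195.0 + 0.540×(124−76.7) = 291.17 kJ/kg
Q = 16000 MJ/h = 4444.4 kJ/s = 4444.4 kJ/s
ṁ = Q/Δh = 4444.4 / 291.17 = 15.264 kg/s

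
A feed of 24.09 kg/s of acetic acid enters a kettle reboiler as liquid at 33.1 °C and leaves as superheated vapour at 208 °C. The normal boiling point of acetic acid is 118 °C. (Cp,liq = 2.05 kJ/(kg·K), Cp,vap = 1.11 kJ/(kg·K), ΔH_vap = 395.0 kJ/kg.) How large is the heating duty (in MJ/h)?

Q = 58000 MJ/h

liquid 33.1→118 °C: 174.04 kJ/kg
vaporisation at 118 °C: 395 kJ/kg
vapour 118→208 °C: 99.9 kJ/kg
Δh = 174.04 + 395 + 99.9 = 668.94 kJ/kg
Q = ṁ·Δh = 24.09 kg/s × 668.94 kJ/kg = 16115 kJ/s
|Q| = 16115 kW = 58014 MJ/h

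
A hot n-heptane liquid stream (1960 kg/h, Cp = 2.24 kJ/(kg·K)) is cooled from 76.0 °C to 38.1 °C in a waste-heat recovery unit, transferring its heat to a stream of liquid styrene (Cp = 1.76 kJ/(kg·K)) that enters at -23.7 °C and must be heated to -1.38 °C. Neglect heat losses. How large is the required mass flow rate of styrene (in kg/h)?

ṁ_c = 4240 kg/h

Heat released by hot stream: Q = 1960 × 2.24 × (76.0 − 38.1) = 166400 kJ/h
Energy balance on cold side (adiabatic exchanger): Q = ṁ_c·Cp_c·(T_c,out − T_c,in)
ṁ_c = 166400 / [1.76 × (-1.38 − -23.7)] = 4235.8 kg/h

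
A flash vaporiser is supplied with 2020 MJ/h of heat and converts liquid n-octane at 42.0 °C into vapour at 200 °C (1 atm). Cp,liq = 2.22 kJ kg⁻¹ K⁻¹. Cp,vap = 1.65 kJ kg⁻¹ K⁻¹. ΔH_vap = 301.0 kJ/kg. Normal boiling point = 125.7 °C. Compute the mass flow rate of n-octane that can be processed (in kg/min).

ṁ = 55.2 kg/min

Δh = 2.22×(125.7−42.0) + 301.0 + 1.65×(200−125.7) = 609.41 kJ/kg
Q = 2020 MJ/h = 561.11 kJ/s = 33667 kJ/min
ṁ = Q/Δh = 33667 / 609.41 = 55.245 kg/min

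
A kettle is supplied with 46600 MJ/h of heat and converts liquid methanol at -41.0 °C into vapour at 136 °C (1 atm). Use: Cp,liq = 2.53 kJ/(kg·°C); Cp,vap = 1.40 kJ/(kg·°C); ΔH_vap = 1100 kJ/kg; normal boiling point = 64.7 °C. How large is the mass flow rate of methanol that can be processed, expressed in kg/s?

ṁ = 8.82 kg/s

Δh = 2.53×(64.7−-41.0) + 1100 + 1.40×(136−64.7) = 1467.2 kJ/kg
Q = 46600 MJ/h = 12944 kJ/s = 12944 kJ/s
ṁ = Q/Δh = 12944 / 1467.2 = 8.8223 kg/s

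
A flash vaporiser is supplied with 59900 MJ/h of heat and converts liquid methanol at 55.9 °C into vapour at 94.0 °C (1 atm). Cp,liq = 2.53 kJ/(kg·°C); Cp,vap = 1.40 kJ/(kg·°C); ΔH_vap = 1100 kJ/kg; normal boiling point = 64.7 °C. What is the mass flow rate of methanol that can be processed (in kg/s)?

ṁ = 14.3 kg/s

Δh = 2.53×(64.7−55.9) + 1100 + 1.40×(94.0−64.7) = 1163.3 kJ/kg
Q = 59900 MJ/h = 16639 kJ/s = 16639 kJ/s
ṁ = Q/Δh = 16639 / 1163.3 = 14.303 kg/s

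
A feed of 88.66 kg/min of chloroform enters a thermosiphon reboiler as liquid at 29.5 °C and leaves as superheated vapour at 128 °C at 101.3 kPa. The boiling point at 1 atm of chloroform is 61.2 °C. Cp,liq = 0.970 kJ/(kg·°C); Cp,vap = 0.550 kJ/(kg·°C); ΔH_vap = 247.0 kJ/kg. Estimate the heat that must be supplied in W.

liquid 29.5→61.2 °C: 30.749 kJ/kg
vaporisation at 61.2 °C: 247 kJ/kg
vapour 61.2→128 °C: 36.74 kJ/kg
Δh = 30.749 + 247 + 36.74 = 314.49 kJ/kg
Q = ṁ·Δh = 88.66 kg/min × 314.49 kJ/kg = 27883 kJ/min
|Q| = 464.71 kW = 464710 W

Q = 465000 W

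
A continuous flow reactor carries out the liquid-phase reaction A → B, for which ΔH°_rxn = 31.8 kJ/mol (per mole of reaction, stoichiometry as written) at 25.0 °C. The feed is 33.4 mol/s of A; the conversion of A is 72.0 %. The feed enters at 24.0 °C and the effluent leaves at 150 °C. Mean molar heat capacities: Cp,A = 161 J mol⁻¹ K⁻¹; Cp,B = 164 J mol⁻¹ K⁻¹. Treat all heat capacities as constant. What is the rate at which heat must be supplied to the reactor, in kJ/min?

Q_in = 87100 kJ/min

Extent of reaction ξ = 0.720 × 33.4 = 24.048 mol/s
Reaction term: ξ·ΔH°_rxn = 24.048 × 31.8 = 764.73 kJ/s
Sensible, feed 24.0→25 °C: 5.3774 kJ/s
Outlet flows (mol/s): A 9.352, B 24.048
Sensible, products 25→150 °C: 681.19 kJ/s
Q = ΔH = 1451.3 kJ/s = 1451.3 kW
Heat supplied = 87078 kJ/min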